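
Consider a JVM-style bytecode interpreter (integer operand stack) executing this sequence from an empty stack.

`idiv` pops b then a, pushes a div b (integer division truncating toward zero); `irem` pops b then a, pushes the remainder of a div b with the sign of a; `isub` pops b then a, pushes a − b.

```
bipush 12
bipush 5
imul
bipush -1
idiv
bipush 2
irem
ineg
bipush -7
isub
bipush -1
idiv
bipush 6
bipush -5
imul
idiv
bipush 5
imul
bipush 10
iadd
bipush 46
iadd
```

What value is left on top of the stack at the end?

bipush 12 : 12
bipush 5  : 12 5
imul      : 60
bipush -1 : 60 -1
idiv      : -60
bipush 2  : -60 2
irem      : 0
ineg      : 0
bipush -7 : 0 -7
isub      : 7
bipush -1 : 7 -1
idiv      : -7
bipush 6  : -7 6
bipush -5 : -7 6 -5
imul      : -7 -30
idiv      : 0
bipush 5  : 0 5
imul      : 0
bipush 10 : 0 10
iadd      : 10
bipush 46 : 10 46
iadd      : 56

56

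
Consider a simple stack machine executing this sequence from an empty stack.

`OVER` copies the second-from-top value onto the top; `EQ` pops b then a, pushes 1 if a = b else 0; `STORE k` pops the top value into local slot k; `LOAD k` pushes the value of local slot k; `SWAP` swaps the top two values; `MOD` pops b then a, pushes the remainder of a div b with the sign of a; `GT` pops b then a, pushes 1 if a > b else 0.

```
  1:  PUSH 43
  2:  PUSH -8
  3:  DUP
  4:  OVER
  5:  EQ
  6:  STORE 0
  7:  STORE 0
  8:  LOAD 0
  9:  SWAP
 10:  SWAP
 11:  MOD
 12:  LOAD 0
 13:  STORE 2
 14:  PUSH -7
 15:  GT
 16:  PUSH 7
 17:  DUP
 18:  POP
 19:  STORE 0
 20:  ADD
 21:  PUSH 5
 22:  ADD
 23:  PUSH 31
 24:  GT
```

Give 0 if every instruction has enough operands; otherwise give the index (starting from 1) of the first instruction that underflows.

PUSH 43 -> [43]
PUSH -8 -> [43, -8]
DUP     -> [43, -8, -8]
OVER    -> [43, -8, -8, -8]
EQ      -> [43, -8, 1]
STORE 0 -> [43, -8]
STORE 0 -> [43]
LOAD 0  -> [43, -8]
SWAP    -> [-8, 43]
SWAP    -> [43, -8]
MOD     -> [3]
LOAD 0  -> [3, -8]
STORE 2 -> [3]
PUSH -7 -> [3, -7]
GT      -> [1]
PUSH 7  -> [1, 7]
DUP     -> [1, 7, 7]
POP     -> [1, 7]
STORE 0 -> [1]
ADD  — needs 2 operands, stack has 1 → underflow

20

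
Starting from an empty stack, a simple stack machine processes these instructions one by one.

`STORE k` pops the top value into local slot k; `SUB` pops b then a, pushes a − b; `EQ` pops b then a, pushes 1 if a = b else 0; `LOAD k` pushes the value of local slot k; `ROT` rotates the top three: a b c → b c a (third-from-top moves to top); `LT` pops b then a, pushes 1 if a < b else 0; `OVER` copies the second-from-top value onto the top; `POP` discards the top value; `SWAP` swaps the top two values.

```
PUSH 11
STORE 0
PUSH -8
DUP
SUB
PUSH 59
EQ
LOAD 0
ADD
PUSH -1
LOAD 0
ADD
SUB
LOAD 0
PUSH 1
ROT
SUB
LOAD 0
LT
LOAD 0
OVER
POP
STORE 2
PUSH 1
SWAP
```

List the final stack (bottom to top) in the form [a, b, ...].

PUSH 11 -> 11
STORE 0 -> (empty)
PUSH -8 -> -8
DUP     -> -8 -8
SUB     -> 0
PUSH 59 -> 0 59
EQ      -> 0
LOAD 0  -> 0 11
ADD     -> 11
PUSH -1 -> 11 -1
LOAD 0  -> 11 -1 11
ADD     -> 11 10
SUB     -> 1
LOAD 0  -> 1 11
PUSH 1  -> 1 11 1
ROT     -> 11 1 1
SUB     -> 11 0
LOAD 0  -> 11 0 11
LT      -> 11 1
LOAD 0  -> 11 1 11
OVER    -> 11 1 11 1
POP     -> 11 1 11
STORE 2 -> 11 1
PUSH 1  -> 11 1 1
SWAP    -> 11 1 1

[11, 1, 1]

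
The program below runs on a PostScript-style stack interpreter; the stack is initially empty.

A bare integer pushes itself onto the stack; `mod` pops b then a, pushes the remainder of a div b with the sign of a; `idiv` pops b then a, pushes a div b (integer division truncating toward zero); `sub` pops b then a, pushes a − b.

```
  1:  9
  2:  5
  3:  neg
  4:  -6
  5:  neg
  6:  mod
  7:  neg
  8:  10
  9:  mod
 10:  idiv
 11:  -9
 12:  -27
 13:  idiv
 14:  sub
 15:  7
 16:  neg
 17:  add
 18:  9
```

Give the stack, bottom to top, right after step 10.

[1]

9    -> 9
5    -> 9 5
neg  -> 9 -5
-6   -> 9 -5 -6
neg  -> 9 -5 6
mod  -> 9 -5
neg  -> 9 5
10   -> 9 5 10
mod  -> 9 5
idiv -> 1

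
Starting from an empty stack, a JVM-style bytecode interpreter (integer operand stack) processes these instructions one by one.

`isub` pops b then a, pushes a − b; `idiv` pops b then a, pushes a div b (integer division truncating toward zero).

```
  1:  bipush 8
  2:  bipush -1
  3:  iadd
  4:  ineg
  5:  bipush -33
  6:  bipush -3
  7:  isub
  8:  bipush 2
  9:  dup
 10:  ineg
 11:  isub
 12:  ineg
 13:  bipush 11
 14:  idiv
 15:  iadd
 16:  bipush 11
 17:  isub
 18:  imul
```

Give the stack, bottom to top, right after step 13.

[-7, -30, -4, 11]

bipush 8   : [8]
bipush -1  : [8, -1]
iadd       : [7]
ineg       : [-7]
bipush -33 : [-7, -33]
bipush -3  : [-7, -33, -3]
isub       : [-7, -30]
bipush 2   : [-7, -30, 2]
dup        : [-7, -30, 2, 2]
ineg       : [-7, -30, 2, -2]
isub       : [-7, -30, 4]
ineg       : [-7, -30, -4]
bipush 11  : [-7, -30, -4, 11]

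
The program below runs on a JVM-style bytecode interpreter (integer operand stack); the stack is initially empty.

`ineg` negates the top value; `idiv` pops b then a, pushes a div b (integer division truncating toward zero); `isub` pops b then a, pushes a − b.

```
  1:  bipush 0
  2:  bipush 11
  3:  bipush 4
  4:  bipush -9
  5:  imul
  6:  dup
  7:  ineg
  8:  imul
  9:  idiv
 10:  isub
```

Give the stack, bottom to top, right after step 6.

bipush 0   [0]
bipush 11  [0, 11]
bipush 4   [0, 11, 4]
bipush -9  [0, 11, 4, -9]
imul       [0, 11, -36]
dup        [0, 11, -36, -36]

[0, 11, -36, -36]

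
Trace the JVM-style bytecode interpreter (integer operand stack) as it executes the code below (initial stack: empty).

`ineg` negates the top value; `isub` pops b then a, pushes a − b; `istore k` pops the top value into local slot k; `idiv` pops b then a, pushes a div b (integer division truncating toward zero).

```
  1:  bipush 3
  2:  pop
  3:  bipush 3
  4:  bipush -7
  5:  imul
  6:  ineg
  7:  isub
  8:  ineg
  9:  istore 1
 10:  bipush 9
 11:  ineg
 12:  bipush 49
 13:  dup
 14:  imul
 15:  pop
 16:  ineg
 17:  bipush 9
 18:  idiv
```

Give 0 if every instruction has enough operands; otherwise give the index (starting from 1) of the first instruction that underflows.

bipush 3   [3]
pop        []
bipush 3   [3]
bipush -7  [3, -7]
imul       [-21]
ineg       [21]
isub  — needs 2 operands, stack has 1 → underflow

7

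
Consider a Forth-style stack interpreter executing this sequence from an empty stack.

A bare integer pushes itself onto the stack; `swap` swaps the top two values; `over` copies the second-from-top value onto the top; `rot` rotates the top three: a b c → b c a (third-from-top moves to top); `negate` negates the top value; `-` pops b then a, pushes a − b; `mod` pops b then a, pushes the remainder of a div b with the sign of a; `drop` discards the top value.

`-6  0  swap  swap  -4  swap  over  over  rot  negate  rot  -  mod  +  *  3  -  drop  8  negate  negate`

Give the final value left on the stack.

-6     -> -6
0      -> -6 0
swap   -> 0 -6
swap   -> -6 0
-4     -> -6 0 -4
swap   -> -6 -4 0
over   -> -6 -4 0 -4
over   -> -6 -4 0 -4 0
rot    -> -6 -4 -4 0 0
negate -> -6 -4 -4 0 0
rot    -> -6 -4 0 0 -4
-      -> -6 -4 0 4
mod    -> -6 -4 0
+      -> -6 -4
*      -> 24
3      -> 24 3
-      -> 21
drop   -> (empty)
8      -> 8
negate -> -8
negate -> 8

8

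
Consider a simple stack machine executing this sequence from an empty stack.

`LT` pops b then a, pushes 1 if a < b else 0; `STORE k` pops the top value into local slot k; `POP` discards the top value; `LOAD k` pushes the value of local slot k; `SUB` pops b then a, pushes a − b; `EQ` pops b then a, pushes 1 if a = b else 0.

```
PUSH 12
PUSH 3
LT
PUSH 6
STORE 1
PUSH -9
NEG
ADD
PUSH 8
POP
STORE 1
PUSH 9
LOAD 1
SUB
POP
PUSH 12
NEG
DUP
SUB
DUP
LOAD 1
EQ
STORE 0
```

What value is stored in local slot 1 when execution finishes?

PUSH 12 → 12
PUSH 3  → 12 3
LT      → 0
PUSH 6  → 0 6
STORE 1 → 0
PUSH -9 → 0 -9
NEG     → 0 9
ADD     → 9
PUSH 8  → 9 8
POP     → 9
STORE 1 → (empty)
PUSH 9  → 9
LOAD 1  → 9 9
SUB     → 0
POP     → (empty)
PUSH 12 → 12
NEG     → -12
DUP     → -12 -12
SUB     → 0
DUP     → 0 0
LOAD 1  → 0 0 9
EQ      → 0 0
STORE 0 → 0

9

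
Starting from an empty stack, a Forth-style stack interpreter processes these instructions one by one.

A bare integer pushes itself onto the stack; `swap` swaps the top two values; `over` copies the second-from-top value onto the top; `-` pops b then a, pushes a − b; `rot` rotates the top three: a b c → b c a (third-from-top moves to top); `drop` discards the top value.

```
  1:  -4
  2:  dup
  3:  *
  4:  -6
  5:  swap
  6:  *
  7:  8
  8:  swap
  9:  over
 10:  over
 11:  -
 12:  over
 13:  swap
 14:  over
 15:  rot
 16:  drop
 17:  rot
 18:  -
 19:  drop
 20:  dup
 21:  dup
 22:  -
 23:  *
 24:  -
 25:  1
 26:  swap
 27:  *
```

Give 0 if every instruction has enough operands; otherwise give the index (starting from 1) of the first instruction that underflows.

-4   → [-4]
dup  → [-4, -4]
*    → [16]
-6   → [16, -6]
swap → [-6, 16]
*    → [-96]
8    → [-96, 8]
swap → [8, -96]
over → [8, -96, 8]
over → [8, -96, 8, -96]
-    → [8, -96, 104]
over → [8, -96, 104, -96]
swap → [8, -96, -96, 104]
over → [8, -96, -96, 104, -96]
rot  → [8, -96, 104, -96, -96]
drop → [8, -96, 104, -96]
rot  → [8, 104, -96, -96]
-    → [8, 104, 0]
drop → [8, 104]
dup  → [8, 104, 104]
dup  → [8, 104, 104, 104]
-    → [8, 104, 0]
*    → [8, 0]
-    → [8]
1    → [8, 1]
swap → [1, 8]
*    → [8]

0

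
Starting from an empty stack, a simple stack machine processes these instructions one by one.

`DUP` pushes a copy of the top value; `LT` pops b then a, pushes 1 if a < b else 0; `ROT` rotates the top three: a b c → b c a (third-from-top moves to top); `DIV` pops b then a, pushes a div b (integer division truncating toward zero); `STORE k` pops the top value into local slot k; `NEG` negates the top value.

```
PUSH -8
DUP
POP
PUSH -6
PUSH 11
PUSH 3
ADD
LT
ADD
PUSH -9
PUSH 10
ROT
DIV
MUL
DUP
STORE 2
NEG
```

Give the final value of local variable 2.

PUSH -8 → -8
DUP     → -8 -8
POP     → -8
PUSH -6 → -8 -6
PUSH 11 → -8 -6 11
PUSH 3  → -8 -6 11 3
ADD     → -8 -6 14
LT      → -8 1
ADD     → -7
PUSH -9 → -7 -9
PUSH 10 → -7 -9 10
ROT     → -9 10 -7
DIV     → -9 -1
MUL     → 9
DUP     → 9 9
STORE 2 → 9
NEG     → -9

9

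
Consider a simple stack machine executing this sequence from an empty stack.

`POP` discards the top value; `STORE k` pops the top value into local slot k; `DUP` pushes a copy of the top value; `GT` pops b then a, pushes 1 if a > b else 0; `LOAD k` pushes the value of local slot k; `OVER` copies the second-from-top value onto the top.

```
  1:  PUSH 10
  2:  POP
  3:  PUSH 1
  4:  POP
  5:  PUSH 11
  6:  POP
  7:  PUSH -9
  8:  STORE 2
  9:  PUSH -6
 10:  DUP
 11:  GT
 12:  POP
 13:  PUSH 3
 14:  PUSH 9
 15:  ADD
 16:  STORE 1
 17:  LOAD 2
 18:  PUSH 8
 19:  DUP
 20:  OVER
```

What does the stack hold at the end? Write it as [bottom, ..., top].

PUSH 10 : 10
POP     : (empty)
PUSH 1  : 1
POP     : (empty)
PUSH 11 : 11
POP     : (empty)
PUSH -9 : -9
STORE 2 : (empty)
PUSH -6 : -6
DUP     : -6 -6
GT      : 0
POP     : (empty)
PUSH 3  : 3
PUSH 9  : 3 9
ADD     : 12
STORE 1 : (empty)
LOAD 2  : -9
PUSH 8  : -9 8
DUP     : -9 8 8
OVER    : -9 8 8 8

[-9, 8, 8, 8]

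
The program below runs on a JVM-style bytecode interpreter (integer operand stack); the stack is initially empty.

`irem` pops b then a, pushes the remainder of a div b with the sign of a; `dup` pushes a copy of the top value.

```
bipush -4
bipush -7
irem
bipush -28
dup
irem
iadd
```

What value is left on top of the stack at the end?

bipush -4  → [-4]
bipush -7  → [-4, -7]
irem       → [-4]
bipush -28 → [-4, -28]
dup        → [-4, -28, -28]
irem       → [-4, 0]
iadd       → [-4]

-4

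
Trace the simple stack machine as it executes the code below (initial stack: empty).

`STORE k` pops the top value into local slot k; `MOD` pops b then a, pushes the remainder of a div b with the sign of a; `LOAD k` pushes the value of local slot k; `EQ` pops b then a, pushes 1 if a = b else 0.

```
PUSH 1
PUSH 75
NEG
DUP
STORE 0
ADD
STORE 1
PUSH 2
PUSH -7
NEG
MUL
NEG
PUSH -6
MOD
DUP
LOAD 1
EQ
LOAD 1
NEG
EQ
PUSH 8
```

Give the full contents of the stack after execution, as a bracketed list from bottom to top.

[-2, 0, 8]

PUSH 1  : [1]
PUSH 75 : [1, 75]
NEG     : [1, -75]
DUP     : [1, -75, -75]
STORE 0 : [1, -75]
ADD     : [-74]
STORE 1 : []
PUSH 2  : [2]
PUSH -7 : [2, -7]
NEG     : [2, 7]
MUL     : [14]
NEG     : [-14]
PUSH -6 : [-14, -6]
MOD     : [-2]
DUP     : [-2, -2]
LOAD 1  : [-2, -2, -74]
EQ      : [-2, 0]
LOAD 1  : [-2, 0, -74]
NEG     : [-2, 0, 74]
EQ      : [-2, 0]
PUSH 8  : [-2, 0, 8]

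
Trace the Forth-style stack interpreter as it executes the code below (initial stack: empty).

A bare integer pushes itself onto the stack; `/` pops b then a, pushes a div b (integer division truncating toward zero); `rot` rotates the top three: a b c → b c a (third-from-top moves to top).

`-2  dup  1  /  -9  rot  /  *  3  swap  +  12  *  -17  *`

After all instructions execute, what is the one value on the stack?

-2    [-2]
dup   [-2, -2]
1     [-2, -2, 1]
/     [-2, -2]
-9    [-2, -2, -9]
rot   [-2, -9, -2]
/     [-2, 4]
*     [-8]
3     [-8, 3]
swap  [3, -8]
+     [-5]
12    [-5, 12]
*     [-60]
-17   [-60, -17]
*     [1020]

1020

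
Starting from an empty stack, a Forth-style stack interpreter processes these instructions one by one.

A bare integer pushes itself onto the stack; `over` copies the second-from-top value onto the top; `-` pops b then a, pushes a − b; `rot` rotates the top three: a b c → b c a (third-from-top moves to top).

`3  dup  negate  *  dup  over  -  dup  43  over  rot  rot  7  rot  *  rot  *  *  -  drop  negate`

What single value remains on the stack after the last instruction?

9

3      -> 3
dup    -> 3 3
negate -> 3 -3
*      -> -9
dup    -> -9 -9
over   -> -9 -9 -9
-      -> -9 0
dup    -> -9 0 0
43     -> -9 0 0 43
over   -> -9 0 0 43 0
rot    -> -9 0 43 0 0
rot    -> -9 0 0 0 43
7      -> -9 0 0 0 43 7
rot    -> -9 0 0 43 7 0
*      -> -9 0 0 43 0
rot    -> -9 0 43 0 0
*      -> -9 0 43 0
*      -> -9 0 0
-      -> -9 0
drop   -> -9
negate -> 9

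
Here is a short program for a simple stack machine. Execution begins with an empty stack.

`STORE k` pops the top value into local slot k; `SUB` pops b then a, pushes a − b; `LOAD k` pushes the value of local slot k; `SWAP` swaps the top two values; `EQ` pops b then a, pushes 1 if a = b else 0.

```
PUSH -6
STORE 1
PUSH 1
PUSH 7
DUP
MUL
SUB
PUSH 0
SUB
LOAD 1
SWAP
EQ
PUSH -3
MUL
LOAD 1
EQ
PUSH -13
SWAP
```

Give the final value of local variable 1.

PUSH -6  -> [-6]
STORE 1  -> []
PUSH 1   -> [1]
PUSH 7   -> [1, 7]
DUP      -> [1, 7, 7]
MUL      -> [1, 49]
SUB      -> [-48]
PUSH 0   -> [-48, 0]
SUB      -> [-48]
LOAD 1   -> [-48, -6]
SWAP     -> [-6, -48]
EQ       -> [0]
PUSH -3  -> [0, -3]
MUL      -> [0]
LOAD 1   -> [0, -6]
EQ       -> [0]
PUSH -13 -> [0, -13]
SWAP     -> [-13, 0]

-6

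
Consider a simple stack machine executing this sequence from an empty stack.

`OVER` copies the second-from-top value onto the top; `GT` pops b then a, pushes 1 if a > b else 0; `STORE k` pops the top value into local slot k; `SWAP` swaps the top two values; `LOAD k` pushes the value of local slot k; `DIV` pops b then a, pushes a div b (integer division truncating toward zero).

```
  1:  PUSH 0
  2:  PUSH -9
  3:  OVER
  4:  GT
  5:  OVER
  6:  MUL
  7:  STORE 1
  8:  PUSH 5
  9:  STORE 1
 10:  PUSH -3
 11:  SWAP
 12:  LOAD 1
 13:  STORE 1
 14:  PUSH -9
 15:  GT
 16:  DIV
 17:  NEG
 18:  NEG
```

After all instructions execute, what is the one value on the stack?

-3

PUSH 0   [0]
PUSH -9  [0, -9]
OVER     [0, -9, 0]
GT       [0, 0]
OVER     [0, 0, 0]
MUL      [0, 0]
STORE 1  [0]
PUSH 5   [0, 5]
STORE 1  [0]
PUSH -3  [0, -3]
SWAP     [-3, 0]
LOAD 1   [-3, 0, 5]
STORE 1  [-3, 0]
PUSH -9  [-3, 0, -9]
GT       [-3, 1]
DIV      [-3]
NEG      [3]
NEG      [-3]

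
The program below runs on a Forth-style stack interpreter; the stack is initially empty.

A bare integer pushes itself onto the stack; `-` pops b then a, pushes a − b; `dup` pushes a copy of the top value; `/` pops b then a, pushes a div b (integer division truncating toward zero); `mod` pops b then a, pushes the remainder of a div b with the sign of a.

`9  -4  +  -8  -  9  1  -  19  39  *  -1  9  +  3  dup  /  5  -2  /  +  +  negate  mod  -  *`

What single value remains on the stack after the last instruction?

26

9       [9]
-4      [9, -4]
+       [5]
-8      [5, -8]
-       [13]
9       [13, 9]
1       [13, 9, 1]
-       [13, 8]
19      [13, 8, 19]
39      [13, 8, 19, 39]
*       [13, 8, 741]
-1      [13, 8, 741, -1]
9       [13, 8, 741, -1, 9]
+       [13, 8, 741, 8]
3       [13, 8, 741, 8, 3]
dup     [13, 8, 741, 8, 3, 3]
/       [13, 8, 741, 8, 1]
5       [13, 8, 741, 8, 1, 5]
-2      [13, 8, 741, 8, 1, 5, -2]
/       [13, 8, 741, 8, 1, -2]
+       [13, 8, 741, 8, -1]
+       [13, 8, 741, 7]
negate  [13, 8, 741, -7]
mod     [13, 8, 6]
-       [13, 2]
*       [26]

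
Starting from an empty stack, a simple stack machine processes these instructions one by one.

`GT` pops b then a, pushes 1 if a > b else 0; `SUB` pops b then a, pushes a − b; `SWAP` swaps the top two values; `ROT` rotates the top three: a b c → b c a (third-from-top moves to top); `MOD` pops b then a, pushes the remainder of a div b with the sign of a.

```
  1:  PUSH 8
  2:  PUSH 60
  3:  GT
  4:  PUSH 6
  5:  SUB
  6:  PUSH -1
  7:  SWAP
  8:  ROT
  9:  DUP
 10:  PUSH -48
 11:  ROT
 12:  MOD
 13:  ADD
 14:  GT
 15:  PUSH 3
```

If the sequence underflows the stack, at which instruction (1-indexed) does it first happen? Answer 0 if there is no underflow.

PUSH 8  → [8]
PUSH 60 → [8, 60]
GT      → [0]
PUSH 6  → [0, 6]
SUB     → [-6]
PUSH -1 → [-6, -1]
SWAP    → [-1, -6]
ROT  — needs 3 operands, stack has 2 → underflow

8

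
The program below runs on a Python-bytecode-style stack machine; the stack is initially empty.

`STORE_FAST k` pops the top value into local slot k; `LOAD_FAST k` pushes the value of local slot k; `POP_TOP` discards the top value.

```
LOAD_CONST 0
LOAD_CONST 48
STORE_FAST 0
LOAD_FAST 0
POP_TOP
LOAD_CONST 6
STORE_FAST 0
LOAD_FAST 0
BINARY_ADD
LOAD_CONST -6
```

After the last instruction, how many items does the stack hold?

LOAD_CONST 0   0
LOAD_CONST 48  0 48
STORE_FAST 0   0
LOAD_FAST 0    0 48
POP_TOP        0
LOAD_CONST 6   0 6
STORE_FAST 0   0
LOAD_FAST 0    0 6
BINARY_ADD     6
LOAD_CONST -6  6 -6

2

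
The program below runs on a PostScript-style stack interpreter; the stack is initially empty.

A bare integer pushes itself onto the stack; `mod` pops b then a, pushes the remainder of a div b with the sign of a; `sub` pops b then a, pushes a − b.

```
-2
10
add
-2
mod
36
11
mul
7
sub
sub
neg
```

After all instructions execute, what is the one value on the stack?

-2  -> -2
10  -> -2 10
add -> 8
-2  -> 8 -2
mod -> 0
36  -> 0 36
11  -> 0 36 11
mul -> 0 396
7   -> 0 396 7
sub -> 0 389
sub -> -389
neg -> 389

389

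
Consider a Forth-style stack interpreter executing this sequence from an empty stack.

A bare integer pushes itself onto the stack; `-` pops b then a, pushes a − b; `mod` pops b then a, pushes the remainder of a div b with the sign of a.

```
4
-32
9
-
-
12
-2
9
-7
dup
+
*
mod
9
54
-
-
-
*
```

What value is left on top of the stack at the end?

-1395

4   : [4]
-32 : [4, -32]
9   : [4, -32, 9]
-   : [4, -41]
-   : [45]
12  : [45, 12]
-2  : [45, 12, -2]
9   : [45, 12, -2, 9]
-7  : [45, 12, -2, 9, -7]
dup : [45, 12, -2, 9, -7, -7]
+   : [45, 12, -2, 9, -14]
*   : [45, 12, -2, -126]
mod : [45, 12, -2]
9   : [45, 12, -2, 9]
54  : [45, 12, -2, 9, 54]
-   : [45, 12, -2, -45]
-   : [45, 12, 43]
-   : [45, -31]
*   : [-1395]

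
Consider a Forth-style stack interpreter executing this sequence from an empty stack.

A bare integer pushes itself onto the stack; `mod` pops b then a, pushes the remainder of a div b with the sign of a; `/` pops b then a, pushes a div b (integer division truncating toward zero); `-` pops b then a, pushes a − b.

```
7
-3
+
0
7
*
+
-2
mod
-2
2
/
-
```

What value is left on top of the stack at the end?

1

7   : [7]
-3  : [7, -3]
+   : [4]
0   : [4, 0]
7   : [4, 0, 7]
*   : [4, 0]
+   : [4]
-2  : [4, -2]
mod : [0]
-2  : [0, -2]
2   : [0, -2, 2]
/   : [0, -1]
-   : [1]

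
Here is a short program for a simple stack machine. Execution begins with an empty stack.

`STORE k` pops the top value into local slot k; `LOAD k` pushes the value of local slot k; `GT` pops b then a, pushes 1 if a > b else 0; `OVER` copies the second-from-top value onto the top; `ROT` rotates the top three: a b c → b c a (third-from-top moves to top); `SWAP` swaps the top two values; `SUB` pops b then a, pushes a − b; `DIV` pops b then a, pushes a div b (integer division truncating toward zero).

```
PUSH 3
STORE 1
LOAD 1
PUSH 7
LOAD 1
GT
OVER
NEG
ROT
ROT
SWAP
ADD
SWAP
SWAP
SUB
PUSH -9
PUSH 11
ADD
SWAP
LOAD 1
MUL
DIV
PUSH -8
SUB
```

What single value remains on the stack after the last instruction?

8

PUSH 3  → 3
STORE 1 → (empty)
LOAD 1  → 3
PUSH 7  → 3 7
LOAD 1  → 3 7 3
GT      → 3 1
OVER    → 3 1 3
NEG     → 3 1 -3
ROT     → 1 -3 3
ROT     → -3 3 1
SWAP    → -3 1 3
ADD     → -3 4
SWAP    → 4 -3
SWAP    → -3 4
SUB     → -7
PUSH -9 → -7 -9
PUSH 11 → -7 -9 11
ADD     → -7 2
SWAP    → 2 -7
LOAD 1  → 2 -7 3
MUL     → 2 -21
DIV     → 0
PUSH -8 → 0 -8
SUB     → 8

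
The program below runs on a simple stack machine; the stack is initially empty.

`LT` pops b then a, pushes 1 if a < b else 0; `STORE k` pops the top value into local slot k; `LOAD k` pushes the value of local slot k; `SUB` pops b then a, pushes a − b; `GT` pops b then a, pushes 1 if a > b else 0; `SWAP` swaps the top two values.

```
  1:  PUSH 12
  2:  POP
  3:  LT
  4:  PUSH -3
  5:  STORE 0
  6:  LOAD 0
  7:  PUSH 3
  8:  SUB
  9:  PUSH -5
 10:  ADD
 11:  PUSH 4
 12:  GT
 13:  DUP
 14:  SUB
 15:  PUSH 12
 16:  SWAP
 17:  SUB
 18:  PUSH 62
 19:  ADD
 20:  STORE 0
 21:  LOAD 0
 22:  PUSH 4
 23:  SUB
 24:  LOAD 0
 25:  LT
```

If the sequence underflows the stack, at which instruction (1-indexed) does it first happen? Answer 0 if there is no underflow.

PUSH 12 : [12]
POP     : []
LT  — needs 2 operands, stack has 0 → underflow

3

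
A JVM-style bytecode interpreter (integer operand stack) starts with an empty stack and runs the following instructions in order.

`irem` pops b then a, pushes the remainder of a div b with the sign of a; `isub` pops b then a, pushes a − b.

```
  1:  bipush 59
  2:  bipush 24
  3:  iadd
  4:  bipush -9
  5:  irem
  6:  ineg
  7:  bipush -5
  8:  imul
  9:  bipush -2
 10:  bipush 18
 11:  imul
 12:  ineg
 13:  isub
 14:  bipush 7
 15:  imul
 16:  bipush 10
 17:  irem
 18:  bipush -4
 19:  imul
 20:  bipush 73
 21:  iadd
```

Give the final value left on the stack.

81

bipush 59  [59]
bipush 24  [59, 24]
iadd       [83]
bipush -9  [83, -9]
irem       [2]
ineg       [-2]
bipush -5  [-2, -5]
imul       [10]
bipush -2  [10, -2]
bipush 18  [10, -2, 18]
imul       [10, -36]
ineg       [10, 36]
isub       [-26]
bipush 7   [-26, 7]
imul       [-182]
bipush 10  [-182, 10]
irem       [-2]
bipush -4  [-2, -4]
imul       [8]
bipush 73  [8, 73]
iadd       [81]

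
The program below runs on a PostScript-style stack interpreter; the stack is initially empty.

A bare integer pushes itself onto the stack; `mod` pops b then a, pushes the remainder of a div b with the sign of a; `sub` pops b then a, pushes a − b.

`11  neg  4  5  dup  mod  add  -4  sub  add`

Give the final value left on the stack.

11  -> 11
neg -> -11
4   -> -11 4
5   -> -11 4 5
dup -> -11 4 5 5
mod -> -11 4 0
add -> -11 4
-4  -> -11 4 -4
sub -> -11 8
add -> -3

-3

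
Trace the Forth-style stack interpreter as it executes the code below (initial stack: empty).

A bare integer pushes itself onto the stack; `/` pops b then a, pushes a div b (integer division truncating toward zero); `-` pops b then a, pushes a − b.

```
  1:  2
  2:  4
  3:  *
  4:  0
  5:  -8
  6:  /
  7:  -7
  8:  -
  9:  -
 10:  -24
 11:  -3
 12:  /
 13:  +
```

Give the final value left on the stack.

2    2
4    2 4
*    8
0    8 0
-8   8 0 -8
/    8 0
-7   8 0 -7
-    8 7
-    1
-24  1 -24
-3   1 -24 -3
/    1 8
+    9

9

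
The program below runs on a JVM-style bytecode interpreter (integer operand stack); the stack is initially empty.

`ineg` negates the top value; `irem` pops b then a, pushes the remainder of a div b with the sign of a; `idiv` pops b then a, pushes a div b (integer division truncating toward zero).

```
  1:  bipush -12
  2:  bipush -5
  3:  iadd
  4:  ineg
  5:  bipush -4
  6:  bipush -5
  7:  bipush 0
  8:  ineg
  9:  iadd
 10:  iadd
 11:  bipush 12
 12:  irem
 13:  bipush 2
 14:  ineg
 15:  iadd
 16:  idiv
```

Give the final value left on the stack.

-1

bipush -12 : -12
bipush -5  : -12 -5
iadd       : -17
ineg       : 17
bipush -4  : 17 -4
bipush -5  : 17 -4 -5
bipush 0   : 17 -4 -5 0
ineg       : 17 -4 -5 0
iadd       : 17 -4 -5
iadd       : 17 -9
bipush 12  : 17 -9 12
irem       : 17 -9
bipush 2   : 17 -9 2
ineg       : 17 -9 -2
iadd       : 17 -11
idiv       : -1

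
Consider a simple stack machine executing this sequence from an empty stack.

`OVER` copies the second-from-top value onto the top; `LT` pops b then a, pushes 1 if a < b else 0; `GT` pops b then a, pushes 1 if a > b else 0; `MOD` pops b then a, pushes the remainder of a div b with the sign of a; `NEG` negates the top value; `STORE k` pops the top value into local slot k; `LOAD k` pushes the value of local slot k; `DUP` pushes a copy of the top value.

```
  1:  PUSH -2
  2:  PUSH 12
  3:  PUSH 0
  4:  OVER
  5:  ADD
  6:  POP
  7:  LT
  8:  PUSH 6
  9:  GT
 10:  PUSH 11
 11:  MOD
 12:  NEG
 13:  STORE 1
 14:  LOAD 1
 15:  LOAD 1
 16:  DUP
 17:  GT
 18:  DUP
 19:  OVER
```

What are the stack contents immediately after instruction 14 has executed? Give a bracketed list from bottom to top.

[0]

PUSH -2 : -2
PUSH 12 : -2 12
PUSH 0  : -2 12 0
OVER    : -2 12 0 12
ADD     : -2 12 12
POP     : -2 12
LT      : 1
PUSH 6  : 1 6
GT      : 0
PUSH 11 : 0 11
MOD     : 0
NEG     : 0
STORE 1 : (empty)
LOAD 1  : 0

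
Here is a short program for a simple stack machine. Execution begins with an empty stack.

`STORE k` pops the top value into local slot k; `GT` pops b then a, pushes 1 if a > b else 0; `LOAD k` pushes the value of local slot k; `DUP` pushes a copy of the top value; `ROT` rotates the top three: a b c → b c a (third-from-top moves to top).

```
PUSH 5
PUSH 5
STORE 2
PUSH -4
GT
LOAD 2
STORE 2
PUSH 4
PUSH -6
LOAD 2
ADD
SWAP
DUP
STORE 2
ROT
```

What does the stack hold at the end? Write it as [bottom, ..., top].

PUSH 5   5
PUSH 5   5 5
STORE 2  5
PUSH -4  5 -4
GT       1
LOAD 2   1 5
STORE 2  1
PUSH 4   1 4
PUSH -6  1 4 -6
LOAD 2   1 4 -6 5
ADD      1 4 -1
SWAP     1 -1 4
DUP      1 -1 4 4
STORE 2  1 -1 4
ROT      -1 4 1

[-1, 4, 1]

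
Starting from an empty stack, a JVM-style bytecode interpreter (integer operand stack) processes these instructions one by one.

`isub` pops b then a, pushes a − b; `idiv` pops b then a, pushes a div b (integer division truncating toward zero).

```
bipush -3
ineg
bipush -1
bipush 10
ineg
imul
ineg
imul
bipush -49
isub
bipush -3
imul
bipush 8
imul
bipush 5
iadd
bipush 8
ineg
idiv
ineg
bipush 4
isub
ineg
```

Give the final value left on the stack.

60

bipush -3   -3
ineg        3
bipush -1   3 -1
bipush 10   3 -1 10
ineg        3 -1 -10
imul        3 10
ineg        3 -10
imul        -30
bipush -49  -30 -49
isub        19
bipush -3   19 -3
imul        -57
bipush 8    -57 8
imul        -456
bipush 5    -456 5
iadd        -451
bipush 8    -451 8
ineg        -451 -8
idiv        56
ineg        -56
bipush 4    -56 4
isub        -60
ineg        60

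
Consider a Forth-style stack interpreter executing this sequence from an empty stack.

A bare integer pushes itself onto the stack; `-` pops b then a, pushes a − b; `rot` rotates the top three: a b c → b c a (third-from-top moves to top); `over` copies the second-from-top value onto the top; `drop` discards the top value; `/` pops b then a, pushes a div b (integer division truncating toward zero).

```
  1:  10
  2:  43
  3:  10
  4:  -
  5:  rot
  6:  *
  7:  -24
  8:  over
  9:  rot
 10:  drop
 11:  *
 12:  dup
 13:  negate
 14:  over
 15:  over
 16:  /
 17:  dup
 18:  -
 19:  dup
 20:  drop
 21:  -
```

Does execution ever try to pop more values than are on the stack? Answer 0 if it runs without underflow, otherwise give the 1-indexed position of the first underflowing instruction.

10 → 10
43 → 10 43
10 → 10 43 10
-  → 10 33
rot  — needs 3 operands, stack has 2 → underflow

5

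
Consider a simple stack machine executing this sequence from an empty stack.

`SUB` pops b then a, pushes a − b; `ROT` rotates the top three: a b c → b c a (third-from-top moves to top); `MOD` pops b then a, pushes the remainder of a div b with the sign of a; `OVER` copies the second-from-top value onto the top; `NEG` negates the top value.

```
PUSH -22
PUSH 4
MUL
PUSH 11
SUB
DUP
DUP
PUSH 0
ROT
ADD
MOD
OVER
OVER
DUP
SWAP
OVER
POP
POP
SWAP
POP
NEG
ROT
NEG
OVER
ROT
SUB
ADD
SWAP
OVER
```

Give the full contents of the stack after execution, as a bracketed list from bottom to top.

PUSH -22  -22
PUSH 4    -22 4
MUL       -88
PUSH 11   -88 11
SUB       -99
DUP       -99 -99
DUP       -99 -99 -99
PUSH 0    -99 -99 -99 0
ROT       -99 -99 0 -99
ADD       -99 -99 -99
MOD       -99 0
OVER      -99 0 -99
OVER      -99 0 -99 0
DUP       -99 0 -99 0 0
SWAP      -99 0 -99 0 0
OVER      -99 0 -99 0 0 0
POP       -99 0 -99 0 0
POP       -99 0 -99 0
SWAP      -99 0 0 -99
POP       -99 0 0
NEG       -99 0 0
ROT       0 0 -99
NEG       0 0 99
OVER      0 0 99 0
ROT       0 99 0 0
SUB       0 99 0
ADD       0 99
SWAP      99 0
OVER      99 0 99

[99, 0, 99]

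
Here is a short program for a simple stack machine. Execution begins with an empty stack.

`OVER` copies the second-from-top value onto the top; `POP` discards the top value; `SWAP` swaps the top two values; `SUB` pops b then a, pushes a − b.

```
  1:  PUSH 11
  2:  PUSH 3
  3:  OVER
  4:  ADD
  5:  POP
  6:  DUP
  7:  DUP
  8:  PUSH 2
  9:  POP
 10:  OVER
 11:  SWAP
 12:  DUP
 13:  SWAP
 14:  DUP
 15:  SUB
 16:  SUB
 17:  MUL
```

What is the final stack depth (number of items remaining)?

3

PUSH 11 → 11
PUSH 3  → 11 3
OVER    → 11 3 11
ADD     → 11 14
POP     → 11
DUP     → 11 11
DUP     → 11 11 11
PUSH 2  → 11 11 11 2
POP     → 11 11 11
OVER    → 11 11 11 11
SWAP    → 11 11 11 11
DUP     → 11 11 11 11 11
SWAP    → 11 11 11 11 11
DUP     → 11 11 11 11 11 11
SUB     → 11 11 11 11 0
SUB     → 11 11 11 11
MUL     → 11 11 121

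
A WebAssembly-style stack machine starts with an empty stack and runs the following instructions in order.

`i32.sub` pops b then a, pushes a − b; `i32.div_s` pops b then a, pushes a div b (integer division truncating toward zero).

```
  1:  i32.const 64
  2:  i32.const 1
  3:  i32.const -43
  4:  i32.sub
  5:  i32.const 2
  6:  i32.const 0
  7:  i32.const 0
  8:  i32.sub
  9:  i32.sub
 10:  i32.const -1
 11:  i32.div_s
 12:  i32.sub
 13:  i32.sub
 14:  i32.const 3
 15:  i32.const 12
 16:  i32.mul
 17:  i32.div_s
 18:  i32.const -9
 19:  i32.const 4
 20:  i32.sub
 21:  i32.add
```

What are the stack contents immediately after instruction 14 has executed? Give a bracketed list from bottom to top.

[18, 3]

i32.const 64   64
i32.const 1    64 1
i32.const -43  64 1 -43
i32.sub        64 44
i32.const 2    64 44 2
i32.const 0    64 44 2 0
i32.const 0    64 44 2 0 0
i32.sub        64 44 2 0
i32.sub        64 44 2
i32.const -1   64 44 2 -1
i32.div_s      64 44 -2
i32.sub        64 46
i32.sub        18
i32.const 3    18 3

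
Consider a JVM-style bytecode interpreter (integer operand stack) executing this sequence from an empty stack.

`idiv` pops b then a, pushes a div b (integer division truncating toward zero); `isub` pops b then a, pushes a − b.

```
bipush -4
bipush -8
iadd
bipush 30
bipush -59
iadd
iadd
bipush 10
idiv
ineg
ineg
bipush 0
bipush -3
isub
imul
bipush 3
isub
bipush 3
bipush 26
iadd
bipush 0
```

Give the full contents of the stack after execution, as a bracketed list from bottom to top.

bipush -4  → [-4]
bipush -8  → [-4, -8]
iadd       → [-12]
bipush 30  → [-12, 30]
bipush -59 → [-12, 30, -59]
iadd       → [-12, -29]
iadd       → [-41]
bipush 10  → [-41, 10]
idiv       → [-4]
ineg       → [4]
ineg       → [-4]
bipush 0   → [-4, 0]
bipush -3  → [-4, 0, -3]
isub       → [-4, 3]
imul       → [-12]
bipush 3   → [-12, 3]
isub       → [-15]
bipush 3   → [-15, 3]
bipush 26  → [-15, 3, 26]
iadd       → [-15, 29]
bipush 0   → [-15, 29, 0]

[-15, 29, 0]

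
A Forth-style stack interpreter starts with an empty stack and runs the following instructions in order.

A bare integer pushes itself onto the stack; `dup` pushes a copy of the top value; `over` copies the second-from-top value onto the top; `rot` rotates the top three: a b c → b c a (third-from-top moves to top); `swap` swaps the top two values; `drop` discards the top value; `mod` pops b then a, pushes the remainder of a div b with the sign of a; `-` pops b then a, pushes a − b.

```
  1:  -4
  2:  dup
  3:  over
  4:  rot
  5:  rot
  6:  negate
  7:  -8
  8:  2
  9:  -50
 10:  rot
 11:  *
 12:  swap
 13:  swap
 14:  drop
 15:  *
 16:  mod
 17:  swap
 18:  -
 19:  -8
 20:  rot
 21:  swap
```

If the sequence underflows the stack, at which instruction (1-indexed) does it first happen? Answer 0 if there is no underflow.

20

-4     → [-4]
dup    → [-4, -4]
over   → [-4, -4, -4]
rot    → [-4, -4, -4]
rot    → [-4, -4, -4]
negate → [-4, -4, 4]
-8     → [-4, -4, 4, -8]
2      → [-4, -4, 4, -8, 2]
-50    → [-4, -4, 4, -8, 2, -50]
rot    → [-4, -4, 4, 2, -50, -8]
*      → [-4, -4, 4, 2, 400]
swap   → [-4, -4, 4, 400, 2]
swap   → [-4, -4, 4, 2, 400]
drop   → [-4, -4, 4, 2]
*      → [-4, -4, 8]
mod    → [-4, -4]
swap   → [-4, -4]
-      → [0]
-8     → [0, -8]
rot  — needs 3 operands, stack has 2 → underflow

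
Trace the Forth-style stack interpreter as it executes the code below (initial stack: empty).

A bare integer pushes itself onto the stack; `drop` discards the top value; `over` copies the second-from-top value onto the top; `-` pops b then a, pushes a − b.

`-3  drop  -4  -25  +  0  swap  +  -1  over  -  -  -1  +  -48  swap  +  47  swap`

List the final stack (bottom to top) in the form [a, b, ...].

-3   : -3
drop : (empty)
-4   : -4
-25  : -4 -25
+    : -29
0    : -29 0
swap : 0 -29
+    : -29
-1   : -29 -1
over : -29 -1 -29
-    : -29 28
-    : -57
-1   : -57 -1
+    : -58
-48  : -58 -48
swap : -48 -58
+    : -106
47   : -106 47
swap : 47 -106

[47, -106]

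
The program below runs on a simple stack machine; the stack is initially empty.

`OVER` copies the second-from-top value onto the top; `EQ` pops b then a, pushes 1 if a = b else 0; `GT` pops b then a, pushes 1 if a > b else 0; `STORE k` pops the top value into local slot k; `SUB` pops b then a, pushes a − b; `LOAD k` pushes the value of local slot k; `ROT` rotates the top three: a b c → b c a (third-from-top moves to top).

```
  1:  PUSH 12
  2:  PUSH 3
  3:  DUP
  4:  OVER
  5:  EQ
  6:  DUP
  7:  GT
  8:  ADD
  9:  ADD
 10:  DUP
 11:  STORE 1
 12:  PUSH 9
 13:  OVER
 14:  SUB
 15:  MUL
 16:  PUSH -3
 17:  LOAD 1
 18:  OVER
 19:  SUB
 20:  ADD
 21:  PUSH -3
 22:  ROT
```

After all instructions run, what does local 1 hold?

15

PUSH 12  [12]
PUSH 3   [12, 3]
DUP      [12, 3, 3]
OVER     [12, 3, 3, 3]
EQ       [12, 3, 1]
DUP      [12, 3, 1, 1]
GT       [12, 3, 0]
ADD      [12, 3]
ADD      [15]
DUP      [15, 15]
STORE 1  [15]
PUSH 9   [15, 9]
OVER     [15, 9, 15]
SUB      [15, -6]
MUL      [-90]
PUSH -3  [-90, -3]
LOAD 1   [-90, -3, 15]
OVER     [-90, -3, 15, -3]
SUB      [-90, -3, 18]
ADD      [-90, 15]
PUSH -3  [-90, 15, -3]
ROT      [15, -3, -90]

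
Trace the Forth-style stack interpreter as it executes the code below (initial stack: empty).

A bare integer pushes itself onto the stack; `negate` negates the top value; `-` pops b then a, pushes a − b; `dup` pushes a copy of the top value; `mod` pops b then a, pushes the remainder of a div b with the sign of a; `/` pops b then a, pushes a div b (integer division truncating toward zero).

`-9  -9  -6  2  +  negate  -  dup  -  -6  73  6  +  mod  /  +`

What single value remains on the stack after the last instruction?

-9     : [-9]
-9     : [-9, -9]
-6     : [-9, -9, -6]
2      : [-9, -9, -6, 2]
+      : [-9, -9, -4]
negate : [-9, -9, 4]
-      : [-9, -13]
dup    : [-9, -13, -13]
-      : [-9, 0]
-6     : [-9, 0, -6]
73     : [-9, 0, -6, 73]
6      : [-9, 0, -6, 73, 6]
+      : [-9, 0, -6, 79]
mod    : [-9, 0, -6]
/      : [-9, 0]
+      : [-9]

-9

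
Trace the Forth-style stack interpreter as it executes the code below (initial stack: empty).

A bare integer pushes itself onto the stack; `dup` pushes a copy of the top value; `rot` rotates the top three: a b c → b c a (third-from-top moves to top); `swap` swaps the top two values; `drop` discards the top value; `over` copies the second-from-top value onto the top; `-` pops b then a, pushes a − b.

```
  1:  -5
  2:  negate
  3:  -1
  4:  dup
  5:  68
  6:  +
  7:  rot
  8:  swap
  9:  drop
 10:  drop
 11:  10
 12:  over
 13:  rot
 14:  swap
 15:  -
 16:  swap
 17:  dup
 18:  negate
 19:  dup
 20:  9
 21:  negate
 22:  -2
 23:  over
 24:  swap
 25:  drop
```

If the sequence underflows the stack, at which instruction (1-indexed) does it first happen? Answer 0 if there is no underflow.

-5     -> -5
negate -> 5
-1     -> 5 -1
dup    -> 5 -1 -1
68     -> 5 -1 -1 68
+      -> 5 -1 67
rot    -> -1 67 5
swap   -> -1 5 67
drop   -> -1 5
drop   -> -1
10     -> -1 10
over   -> -1 10 -1
rot    -> 10 -1 -1
swap   -> 10 -1 -1
-      -> 10 0
swap   -> 0 10
dup    -> 0 10 10
negate -> 0 10 -10
dup    -> 0 10 -10 -10
9      -> 0 10 -10 -10 9
negate -> 0 10 -10 -10 -9
-2     -> 0 10 -10 -10 -9 -2
over   -> 0 10 -10 -10 -9 -2 -9
swap   -> 0 10 -10 -10 -9 -9 -2
drop   -> 0 10 -10 -10 -9 -9

0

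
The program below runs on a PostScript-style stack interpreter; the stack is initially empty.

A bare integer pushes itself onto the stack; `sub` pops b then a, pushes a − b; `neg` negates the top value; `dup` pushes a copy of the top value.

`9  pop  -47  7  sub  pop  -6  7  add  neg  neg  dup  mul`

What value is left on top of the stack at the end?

1

9    9
pop  (empty)
-47  -47
7    -47 7
sub  -54
pop  (empty)
-6   -6
7    -6 7
add  1
neg  -1
neg  1
dup  1 1
mul  1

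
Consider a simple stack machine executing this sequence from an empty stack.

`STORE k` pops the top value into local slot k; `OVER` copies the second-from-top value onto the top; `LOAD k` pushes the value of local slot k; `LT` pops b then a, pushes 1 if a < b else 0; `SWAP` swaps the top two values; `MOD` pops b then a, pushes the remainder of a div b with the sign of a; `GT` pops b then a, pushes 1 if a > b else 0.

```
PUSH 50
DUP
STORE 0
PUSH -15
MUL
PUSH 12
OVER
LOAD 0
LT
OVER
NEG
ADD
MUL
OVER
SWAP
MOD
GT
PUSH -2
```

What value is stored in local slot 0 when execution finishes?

PUSH 50  → [50]
DUP      → [50, 50]
STORE 0  → [50]
PUSH -15 → [50, -15]
MUL      → [-750]
PUSH 12  → [-750, 12]
OVER     → [-750, 12, -750]
LOAD 0   → [-750, 12, -750, 50]
LT       → [-750, 12, 1]
OVER     → [-750, 12, 1, 12]
NEG      → [-750, 12, 1, -12]
ADD      → [-750, 12, -11]
MUL      → [-750, -132]
OVER     → [-750, -132, -750]
SWAP     → [-750, -750, -132]
MOD      → [-750, -90]
GT       → [0]
PUSH -2  → [0, -2]

50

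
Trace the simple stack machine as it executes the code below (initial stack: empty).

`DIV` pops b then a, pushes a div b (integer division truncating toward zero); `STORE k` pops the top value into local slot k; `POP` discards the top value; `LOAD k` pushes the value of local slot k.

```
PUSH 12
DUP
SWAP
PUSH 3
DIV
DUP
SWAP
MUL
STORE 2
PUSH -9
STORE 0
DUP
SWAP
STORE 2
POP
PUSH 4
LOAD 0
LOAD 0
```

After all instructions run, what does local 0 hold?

PUSH 12  [12]
DUP      [12, 12]
SWAP     [12, 12]
PUSH 3   [12, 12, 3]
DIV      [12, 4]
DUP      [12, 4, 4]
SWAP     [12, 4, 4]
MUL      [12, 16]
STORE 2  [12]
PUSH -9  [12, -9]
STORE 0  [12]
DUP      [12, 12]
SWAP     [12, 12]
STORE 2  [12]
POP      []
PUSH 4   [4]
LOAD 0   [4, -9]
LOAD 0   [4, -9, -9]

-9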